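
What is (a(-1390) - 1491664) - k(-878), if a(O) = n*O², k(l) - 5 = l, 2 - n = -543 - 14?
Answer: 1078553109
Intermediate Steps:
n = 559 (n = 2 - (-543 - 14) = 2 - 1*(-557) = 2 + 557 = 559)
k(l) = 5 + l
a(O) = 559*O²
(a(-1390) - 1491664) - k(-878) = (559*(-1390)² - 1491664) - (5 - 878) = (559*1932100 - 1491664) - 1*(-873) = (1080043900 - 1491664) + 873 = 1078552236 + 873 = 1078553109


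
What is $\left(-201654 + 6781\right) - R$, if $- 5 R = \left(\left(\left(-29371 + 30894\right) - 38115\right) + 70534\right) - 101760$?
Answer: $- \frac{1042183}{5} \approx -2.0844 \cdot 10^{5}$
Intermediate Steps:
$R = \frac{67818}{5}$ ($R = - \frac{\left(\left(\left(-29371 + 30894\right) - 38115\right) + 70534\right) - 101760}{5} = - \frac{\left(\left(1523 - 38115\right) + 70534\right) - 101760}{5} = - \frac{\left(-36592 + 70534\right) - 101760}{5} = - \frac{33942 - 101760}{5} = \left(- \frac{1}{5}\right) \left(-67818\right) = \frac{67818}{5} \approx 13564.0$)
$\left(-201654 + 6781\right) - R = \left(-201654 + 6781\right) - \frac{67818}{5} = -194873 - \frac{67818}{5} = - \frac{1042183}{5}$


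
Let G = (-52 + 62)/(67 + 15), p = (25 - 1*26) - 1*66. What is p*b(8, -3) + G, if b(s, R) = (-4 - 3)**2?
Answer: -134598/41 ≈ -3282.9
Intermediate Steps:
p = -67 (p = (25 - 26) - 66 = -1 - 66 = -67)
b(s, R) = 49 (b(s, R) = (-7)**2 = 49)
G = 5/41 (G = 10/82 = 10*(1/82) = 5/41 ≈ 0.12195)
p*b(8, -3) + G = -67*49 + 5/41 = -3283 + 5/41 = -134598/41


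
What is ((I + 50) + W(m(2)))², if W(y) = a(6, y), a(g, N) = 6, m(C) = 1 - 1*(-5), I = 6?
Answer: 3844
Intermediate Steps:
m(C) = 6 (m(C) = 1 + 5 = 6)
W(y) = 6
((I + 50) + W(m(2)))² = ((6 + 50) + 6)² = (56 + 6)² = 62² = 3844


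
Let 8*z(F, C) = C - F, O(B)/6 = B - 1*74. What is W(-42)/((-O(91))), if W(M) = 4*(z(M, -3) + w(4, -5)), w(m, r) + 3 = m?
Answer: -47/204 ≈ -0.23039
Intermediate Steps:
O(B) = -444 + 6*B (O(B) = 6*(B - 1*74) = 6*(B - 74) = 6*(-74 + B) = -444 + 6*B)
w(m, r) = -3 + m
z(F, C) = -F/8 + C/8 (z(F, C) = (C - F)/8 = -F/8 + C/8)
W(M) = 5/2 - M/2 (W(M) = 4*((-M/8 + (1/8)*(-3)) + (-3 + 4)) = 4*((-M/8 - 3/8) + 1) = 4*((-3/8 - M/8) + 1) = 4*(5/8 - M/8) = 5/2 - M/2)
W(-42)/((-O(91))) = (5/2 - 1/2*(-42))/((-(-444 + 6*91))) = (5/2 + 21)/((-(-444 + 546))) = 47/(2*((-1*102))) = (47/2)/(-102) = (47/2)*(-1/102) = -47/204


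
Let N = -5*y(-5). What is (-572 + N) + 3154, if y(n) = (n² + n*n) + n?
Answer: 2357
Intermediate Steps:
y(n) = n + 2*n² (y(n) = (n² + n²) + n = 2*n² + n = n + 2*n²)
N = -225 (N = -(-25)*(1 + 2*(-5)) = -(-25)*(1 - 10) = -(-25)*(-9) = -5*45 = -225)
(-572 + N) + 3154 = (-572 - 225) + 3154 = -797 + 3154 = 2357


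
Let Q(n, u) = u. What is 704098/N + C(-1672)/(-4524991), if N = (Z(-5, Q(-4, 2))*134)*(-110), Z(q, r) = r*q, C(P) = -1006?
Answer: 1593092698759/333491836700 ≈ 4.7770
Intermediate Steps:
Z(q, r) = q*r
N = 147400 (N = (-5*2*134)*(-110) = -10*134*(-110) = -1340*(-110) = 147400)
704098/N + C(-1672)/(-4524991) = 704098/147400 - 1006/(-4524991) = 704098*(1/147400) - 1006*(-1/4524991) = 352049/73700 + 1006/4524991 = 1593092698759/333491836700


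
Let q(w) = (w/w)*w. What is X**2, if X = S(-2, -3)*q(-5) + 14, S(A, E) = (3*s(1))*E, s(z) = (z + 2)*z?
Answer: 22201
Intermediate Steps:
s(z) = z*(2 + z) (s(z) = (2 + z)*z = z*(2 + z))
S(A, E) = 9*E (S(A, E) = (3*(1*(2 + 1)))*E = (3*(1*3))*E = (3*3)*E = 9*E)
q(w) = w (q(w) = 1*w = w)
X = 149 (X = (9*(-3))*(-5) + 14 = -27*(-5) + 14 = 135 + 14 = 149)
X**2 = 149**2 = 22201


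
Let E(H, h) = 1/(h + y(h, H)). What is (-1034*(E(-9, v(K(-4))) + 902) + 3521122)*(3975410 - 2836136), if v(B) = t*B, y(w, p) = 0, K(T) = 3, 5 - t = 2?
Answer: 2948827452472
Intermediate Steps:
t = 3 (t = 5 - 1*2 = 5 - 2 = 3)
v(B) = 3*B
E(H, h) = 1/h (E(H, h) = 1/(h + 0) = 1/h)
(-1034*(E(-9, v(K(-4))) + 902) + 3521122)*(3975410 - 2836136) = (-1034*(1/(3*3) + 902) + 3521122)*(3975410 - 2836136) = (-1034*(1/9 + 902) + 3521122)*1139274 = (-1034*8119/9 + 3521122)*1139274 = (-8395046/9 + 3521122)*1139274 = (23295052/9)*1139274 = 2948827452472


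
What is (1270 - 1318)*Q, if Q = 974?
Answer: -46752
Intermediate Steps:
(1270 - 1318)*Q = (1270 - 1318)*974 = -48*974 = -46752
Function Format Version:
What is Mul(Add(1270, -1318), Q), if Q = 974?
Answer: -46752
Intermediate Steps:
Mul(Add(1270, -1318), Q) = Mul(Add(1270, -1318), 974) = Mul(-48, 974) = -46752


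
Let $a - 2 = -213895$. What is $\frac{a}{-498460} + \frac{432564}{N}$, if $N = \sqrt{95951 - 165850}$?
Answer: $\frac{213893}{498460} - \frac{432564 i \sqrt{69899}}{69899} \approx 0.42911 - 1636.1 i$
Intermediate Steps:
$a = -213893$ ($a = 2 - 213895 = -213893$)
$N = i \sqrt{69899}$ ($N = \sqrt{-69899} = i \sqrt{69899} \approx 264.38 i$)
$\frac{a}{-498460} + \frac{432564}{N} = - \frac{213893}{-498460} + \frac{432564}{i \sqrt{69899}} = \left(-213893\right) \left(- \frac{1}{498460}\right) + 432564 \left(- \frac{i \sqrt{69899}}{69899}\right) = \frac{213893}{498460} - \frac{432564 i \sqrt{69899}}{69899}$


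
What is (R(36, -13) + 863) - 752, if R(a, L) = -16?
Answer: 95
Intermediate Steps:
(R(36, -13) + 863) - 752 = (-16 + 863) - 752 = 847 - 752 = 95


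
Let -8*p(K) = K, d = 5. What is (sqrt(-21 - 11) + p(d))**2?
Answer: (5 - 32*I*sqrt(2))**2/64 ≈ -31.609 - 7.0711*I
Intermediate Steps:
p(K) = -K/8
(sqrt(-21 - 11) + p(d))**2 = (sqrt(-21 - 11) - 1/8*5)**2 = (sqrt(-32) - 5/8)**2 = (4*I*sqrt(2) - 5/8)**2 = (-5/8 + 4*I*sqrt(2))**2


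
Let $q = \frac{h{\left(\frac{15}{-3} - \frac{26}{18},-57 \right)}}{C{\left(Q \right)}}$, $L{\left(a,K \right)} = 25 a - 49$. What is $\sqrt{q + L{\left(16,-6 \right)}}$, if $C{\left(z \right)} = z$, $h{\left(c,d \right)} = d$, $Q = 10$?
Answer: $\frac{\sqrt{34530}}{10} \approx 18.582$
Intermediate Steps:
$L{\left(a,K \right)} = -49 + 25 a$
$q = - \frac{57}{10} \approx -5.7$
$\sqrt{q + L{\left(16,-6 \right)}} = \sqrt{- \frac{57}{10} + \left(-49 + 25 \cdot 16\right)} = \sqrt{- \frac{57}{10} + \left(-49 + 400\right)} = \sqrt{- \frac{57}{10} + 351} = \sqrt{\frac{3453}{10}} = \frac{\sqrt{34530}}{10}$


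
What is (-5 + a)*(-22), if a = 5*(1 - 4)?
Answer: 440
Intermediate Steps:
a = -15 (a = 5*(-3) = -15)
(-5 + a)*(-22) = (-5 - 15)*(-22) = -20*(-22) = 440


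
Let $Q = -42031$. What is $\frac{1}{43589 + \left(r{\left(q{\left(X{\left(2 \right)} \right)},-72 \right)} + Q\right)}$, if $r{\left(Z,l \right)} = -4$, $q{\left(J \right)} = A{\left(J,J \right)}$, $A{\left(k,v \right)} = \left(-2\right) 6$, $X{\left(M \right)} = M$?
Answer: $\frac{1}{1554} \approx 0.0006435$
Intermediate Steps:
$A{\left(k,v \right)} = -12$
$q{\left(J \right)} = -12$
$\frac{1}{43589 + \left(r{\left(q{\left(X{\left(2 \right)} \right)},-72 \right)} + Q\right)} = \frac{1}{43589 - 42035} = \frac{1}{1554}$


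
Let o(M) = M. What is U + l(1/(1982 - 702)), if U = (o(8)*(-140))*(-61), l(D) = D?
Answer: 87449601/1280 ≈ 68320.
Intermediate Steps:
U = 68320 (U = (8*(-140))*(-61) = -1120*(-61) = 68320)
U + l(1/(1982 - 702)) = 68320 + 1/(1982 - 702) = 68320 + 1/1280 = 87449601/1280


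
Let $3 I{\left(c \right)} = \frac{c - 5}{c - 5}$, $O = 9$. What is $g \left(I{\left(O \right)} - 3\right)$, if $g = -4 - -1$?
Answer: $8$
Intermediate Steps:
$I{\left(c \right)} = \frac{1}{3}$ ($I{\left(c \right)} = \frac{\left(c - 5\right) \frac{1}{c - 5}}{3} = \frac{\left(-5 + c\right) \frac{1}{-5 + c}}{3} = \frac{1}{3} \cdot 1 = \frac{1}{3}$)
$g = -3$ ($g = -4 + 1 = -3$)
$g \left(I{\left(O \right)} - 3\right) = - 3 \left(\frac{1}{3} - 3\right) = \left(-3\right) \left(- \frac{8}{3}\right) = 8$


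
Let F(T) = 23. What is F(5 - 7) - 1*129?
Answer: -106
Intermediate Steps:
F(5 - 7) - 1*129 = 23 - 1*129 = 23 - 129 = -106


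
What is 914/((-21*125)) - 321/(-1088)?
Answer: -151807/2856000 ≈ -0.053154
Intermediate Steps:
914/((-21*125)) - 321/(-1088) = 914/(-2625) - 321*(-1/1088) = 914*(-1/2625) + 321/1088 = -914/2625 + 321/1088 = -151807/2856000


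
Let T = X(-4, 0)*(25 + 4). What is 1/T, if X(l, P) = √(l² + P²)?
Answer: 1/116 ≈ 0.0086207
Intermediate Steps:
X(l, P) = √(P² + l²)
T = 116 (T = √(0² + (-4)²)*(25 + 4) = √(0 + 16)*29 = √16*29 = 4*29 = 116)
1/T = 1/116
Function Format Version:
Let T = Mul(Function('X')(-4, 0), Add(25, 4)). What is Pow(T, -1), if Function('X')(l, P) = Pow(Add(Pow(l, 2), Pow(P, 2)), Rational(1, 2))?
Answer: Rational(1, 116) ≈ 0.0086207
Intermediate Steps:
Function('X')(l, P) = Pow(Add(Pow(P, 2), Pow(l, 2)), Rational(1, 2))
T = 116 (T = Mul(Pow(Add(Pow(0, 2), Pow(-4, 2)), Rational(1, 2)), Add(25, 4)) = Mul(Pow(Add(0, 16), Rational(1, 2)), 29) = Mul(Pow(16, Rational(1, 2)), 29) = Mul(4, 29) = 116)
Pow(T, -1) = Pow(116, -1) = Rational(1, 116)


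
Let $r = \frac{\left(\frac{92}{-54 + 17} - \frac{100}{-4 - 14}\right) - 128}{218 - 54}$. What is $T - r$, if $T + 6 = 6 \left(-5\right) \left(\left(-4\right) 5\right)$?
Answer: $\frac{16240565}{27306} \approx 594.76$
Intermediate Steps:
$r = - \frac{20801}{27306}$ ($r = \frac{\left(\frac{92}{-37} - \frac{100}{-18}\right) - 128}{164} = \left(\left(92 \left(- \frac{1}{37}\right) - - \frac{50}{9}\right) - 128\right) \frac{1}{164} = \left(\left(- \frac{92}{37} + \frac{50}{9}\right) - 128\right) \frac{1}{164} = \left(\frac{1022}{333} - 128\right) \frac{1}{164} = \left(- \frac{41602}{333}\right) \frac{1}{164} = - \frac{20801}{27306} \approx -0.76177$)
$T = 594$ ($T = -6 + 6 \left(-5\right) \left(\left(-4\right) 5\right) = -6 - -600 = -6 + 600 = 594$)
$T - r = 594 - - \frac{20801}{27306} = 594 + \frac{20801}{27306} = \frac{16240565}{27306}$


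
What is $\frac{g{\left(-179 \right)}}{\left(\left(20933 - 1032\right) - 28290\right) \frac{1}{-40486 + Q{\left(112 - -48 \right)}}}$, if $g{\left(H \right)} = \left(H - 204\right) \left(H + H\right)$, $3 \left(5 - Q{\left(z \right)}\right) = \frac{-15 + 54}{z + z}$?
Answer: $\frac{888082784681}{1342240} \approx 6.6164 \cdot 10^{5}$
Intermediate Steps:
$Q{\left(z \right)} = 5 - \frac{13}{2 z}$ ($Q{\left(z \right)} = 5 - \frac{\left(-15 + 54\right) \frac{1}{z + z}}{3} = 5 - \frac{39 \frac{1}{2 z}}{3} = 5 - \frac{\frac{39}{2} \frac{1}{z}}{3} = 5 - \frac{13}{2 z}$)
$g{\left(H \right)} = 2 H \left(-204 + H\right)$ ($g{\left(H \right)} = \left(-204 + H\right) 2 H = 2 H \left(-204 + H\right)$)
$\frac{g{\left(-179 \right)}}{\left(\left(20933 - 1032\right) - 28290\right) \frac{1}{-40486 + Q{\left(112 - -48 \right)}}} = \frac{2 \left(-179\right) \left(-204 - 179\right)}{\left(\left(20933 - 1032\right) - 28290\right) \frac{1}{-40486 + \left(5 - \frac{13}{2 \left(112 - -48\right)}\right)}} = \frac{2 \left(-179\right) \left(-383\right)}{\left(19901 - 28290\right) \frac{1}{-40486 + \left(5 - \frac{13}{2 \left(112 + 48\right)}\right)}} = \frac{137114}{\left(-8389\right) \frac{1}{-40486 + \left(5 - \frac{13}{2 \cdot 160}\right)}} = \frac{137114}{\left(-8389\right) \frac{1}{-40486 + \left(5 - \frac{13}{320}\right)}} = \frac{137114}{\left(-8389\right) \frac{1}{-40486 + \frac{1587}{320}}} = \frac{137114}{\left(-8389\right) \frac{1}{- \frac{12953933}{320}}} = \frac{137114}{\left(-8389\right) \left(- \frac{320}{12953933}\right)} = \frac{137114}{\frac{2684480}{12953933}} = 137114 \cdot \frac{12953933}{2684480} = \frac{888082784681}{1342240}$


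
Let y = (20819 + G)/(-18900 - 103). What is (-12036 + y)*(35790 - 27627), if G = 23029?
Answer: -1867400172828/19003 ≈ -9.8269e+7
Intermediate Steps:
y = -43848/19003 (y = (20819 + 23029)/(-18900 - 103) = 43848/(-19003) = 43848*(-1/19003) = -43848/19003 ≈ -2.3074)
(-12036 + y)*(35790 - 27627) = (-12036 - 43848/19003)*(35790 - 27627) = -228763956/19003*8163 = -1867400172828/19003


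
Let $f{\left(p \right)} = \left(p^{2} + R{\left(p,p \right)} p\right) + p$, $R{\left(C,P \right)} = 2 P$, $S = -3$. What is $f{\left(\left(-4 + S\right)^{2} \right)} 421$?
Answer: $3053092$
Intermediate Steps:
$f{\left(p \right)} = p + 3 p^{2}$ ($f{\left(p \right)} = \left(p^{2} + 2 p p\right) + p = \left(p^{2} + 2 p^{2}\right) + p = 3 p^{2} + p = p + 3 p^{2}$)
$f{\left(\left(-4 + S\right)^{2} \right)} 421 = \left(-4 - 3\right)^{2} \left(1 + 3 \left(-4 - 3\right)^{2}\right) 421 = \left(-7\right)^{2} \left(1 + 3 \left(-7\right)^{2}\right) 421 = 49 \left(1 + 3 \cdot 49\right) 421 = 49 \left(1 + 147\right) 421 = 49 \cdot 148 \cdot 421 = 7252 \cdot 421 = 3053092$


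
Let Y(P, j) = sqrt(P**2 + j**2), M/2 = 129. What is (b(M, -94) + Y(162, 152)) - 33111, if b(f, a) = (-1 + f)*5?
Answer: -31826 + 26*sqrt(73) ≈ -31604.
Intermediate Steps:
M = 258 (M = 2*129 = 258)
b(f, a) = -5 + 5*f
(b(M, -94) + Y(162, 152)) - 33111 = ((-5 + 5*258) + sqrt(162**2 + 152**2)) - 33111 = ((-5 + 1290) + sqrt(26244 + 23104)) - 33111 = (1285 + sqrt(49348)) - 33111 = (1285 + 26*sqrt(73)) - 33111 = -31826 + 26*sqrt(73)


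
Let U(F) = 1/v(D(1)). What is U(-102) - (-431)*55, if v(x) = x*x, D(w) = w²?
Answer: 23706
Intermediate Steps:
v(x) = x²
U(F) = 1 (U(F) = 1/((1²)²) = 1/(1²) = 1/1 = 1)
U(-102) - (-431)*55 = 1 - (-431)*55 = 1 - 1*(-23705) = 1 + 23705 = 23706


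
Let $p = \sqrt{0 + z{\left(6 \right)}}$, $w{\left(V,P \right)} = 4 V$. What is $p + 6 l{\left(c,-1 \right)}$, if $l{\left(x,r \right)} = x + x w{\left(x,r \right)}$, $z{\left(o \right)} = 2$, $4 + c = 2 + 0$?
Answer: $84 + \sqrt{2} \approx 85.414$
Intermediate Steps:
$c = -2$ ($c = -4 + \left(2 + 0\right) = -4 + 2 = -2$)
$l{\left(x,r \right)} = x + 4 x^{2}$ ($l{\left(x,r \right)} = x + x 4 x = x + 4 x^{2}$)
$p = \sqrt{2}$ ($p = \sqrt{0 + 2} = \sqrt{2} \approx 1.4142$)
$p + 6 l{\left(c,-1 \right)} = \sqrt{2} + 6 \left(- 2 \left(1 + 4 \left(-2\right)\right)\right) = \sqrt{2} + 6 \left(- 2 \left(1 - 8\right)\right) = \sqrt{2} + 6 \left(\left(-2\right) \left(-7\right)\right) = \sqrt{2} + 6 \cdot 14 = \sqrt{2} + 84 = 84 + \sqrt{2}$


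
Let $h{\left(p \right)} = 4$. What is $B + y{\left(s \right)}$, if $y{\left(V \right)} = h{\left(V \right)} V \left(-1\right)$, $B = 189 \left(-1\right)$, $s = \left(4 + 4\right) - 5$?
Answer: $-201$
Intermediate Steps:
$s = 3$ ($s = 8 - 5 = 3$)
$B = -189$
$y{\left(V \right)} = - 4 V$ ($y{\left(V \right)} = 4 V \left(-1\right) = - 4 V$)
$B + y{\left(s \right)} = -189 - 12 = -201$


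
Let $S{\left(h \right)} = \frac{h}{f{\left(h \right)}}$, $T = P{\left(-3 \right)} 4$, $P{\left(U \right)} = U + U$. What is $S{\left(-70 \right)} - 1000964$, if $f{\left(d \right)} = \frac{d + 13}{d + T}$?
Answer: $- \frac{57061528}{57} \approx -1.0011 \cdot 10^{6}$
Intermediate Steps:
$P{\left(U \right)} = 2 U$
$T = -24$ ($T = 2 \left(-3\right) 4 = \left(-6\right) 4 = -24$)
$f{\left(d \right)} = \frac{13 + d}{-24 + d}$ ($f{\left(d \right)} = \frac{d + 13}{d - 24} = \frac{13 + d}{-24 + d}$)
$S{\left(h \right)} = \frac{h \left(-24 + h\right)}{13 + h}$ ($S{\left(h \right)} = \frac{h}{\frac{1}{-24 + h} \left(13 + h\right)} = h \frac{-24 + h}{13 + h} = \frac{h \left(-24 + h\right)}{13 + h}$)
$S{\left(-70 \right)} - 1000964 = - \frac{70 \left(-24 - 70\right)}{13 - 70} - 1000964 = \left(-70\right) \frac{1}{-57} \left(-94\right) - 1000964 = \left(-70\right) \left(- \frac{1}{57}\right) \left(-94\right) - 1000964 = - \frac{6580}{57} - 1000964 = - \frac{57061528}{57}$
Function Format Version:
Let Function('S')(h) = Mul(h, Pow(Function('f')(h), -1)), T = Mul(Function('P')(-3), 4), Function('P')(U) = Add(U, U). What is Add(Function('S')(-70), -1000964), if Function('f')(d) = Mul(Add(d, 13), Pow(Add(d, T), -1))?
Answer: Rational(-57061528, 57) ≈ -1.0011e+6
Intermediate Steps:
Function('P')(U) = Mul(2, U)
T = -24 (T = Mul(Mul(2, -3), 4) = Mul(-6, 4) = -24)
Function('f')(d) = Mul(Pow(Add(-24, d), -1), Add(13, d)) (Function('f')(d) = Mul(Add(d, 13), Pow(Add(d, -24), -1)) = Mul(Add(13, d), Pow(Add(-24, d), -1)) = Mul(Pow(Add(-24, d), -1), Add(13, d)))
Function('S')(h) = Mul(h, Pow(Add(13, h), -1), Add(-24, h)) (Function('S')(h) = Mul(h, Pow(Mul(Pow(Add(-24, h), -1), Add(13, h)), -1)) = Mul(h, Mul(Pow(Add(13, h), -1), Add(-24, h))) = Mul(h, Pow(Add(13, h), -1), Add(-24, h)))
Add(Function('S')(-70), -1000964) = Add(Mul(-70, Pow(Add(13, -70), -1), Add(-24, -70)), -1000964) = Add(Mul(-70, Pow(-57, -1), -94), -1000964) = Add(Mul(-70, Rational(-1, 57), -94), -1000964) = Add(Rational(-6580, 57), -1000964) = Rational(-57061528, 57)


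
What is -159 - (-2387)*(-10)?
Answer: -24029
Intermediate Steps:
-159 - (-2387)*(-10) = -159 - 341*70 = -159 - 23870 = -24029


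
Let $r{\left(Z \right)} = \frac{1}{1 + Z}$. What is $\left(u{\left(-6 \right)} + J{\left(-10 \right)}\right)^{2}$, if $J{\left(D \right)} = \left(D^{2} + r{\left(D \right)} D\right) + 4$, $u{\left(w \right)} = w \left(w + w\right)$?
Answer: $\frac{2540836}{81} \approx 31368.0$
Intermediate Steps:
$u{\left(w \right)} = 2 w^{2}$ ($u{\left(w \right)} = w 2 w = 2 w^{2}$)
$J{\left(D \right)} = 4 + D^{2} + \frac{D}{1 + D}$ ($J{\left(D \right)} = \left(D^{2} + \frac{D}{1 + D}\right) + 4 = 4 + D^{2} + \frac{D}{1 + D}$)
$\left(u{\left(-6 \right)} + J{\left(-10 \right)}\right)^{2} = \left(2 \left(-6\right)^{2} + \frac{-10 + \left(1 - 10\right) \left(4 + \left(-10\right)^{2}\right)}{1 - 10}\right)^{2} = \left(2 \cdot 36 + \frac{-10 - 9 \left(4 + 100\right)}{-9}\right)^{2} = \left(72 - \frac{-10 - 936}{9}\right)^{2} = \left(72 - - \frac{946}{9}\right)^{2} = \left(72 + \frac{946}{9}\right)^{2} = \left(\frac{1594}{9}\right)^{2} = \frac{2540836}{81}$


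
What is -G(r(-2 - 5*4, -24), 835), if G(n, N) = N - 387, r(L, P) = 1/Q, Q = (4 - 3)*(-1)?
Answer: -448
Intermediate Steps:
Q = -1 (Q = 1*(-1) = -1)
r(L, P) = -1 (r(L, P) = 1/(-1) = -1)
G(n, N) = -387 + N
-G(r(-2 - 5*4, -24), 835) = -(-387 + 835) = -1*448 = -448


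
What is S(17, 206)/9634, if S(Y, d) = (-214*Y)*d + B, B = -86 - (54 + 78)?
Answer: -374823/4817 ≈ -77.813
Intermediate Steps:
B = -218 (B = -86 - 1*132 = -86 - 132 = -218)
S(Y, d) = -218 - 214*Y*d (S(Y, d) = (-214*Y)*d - 218 = -214*Y*d - 218 = -218 - 214*Y*d)
S(17, 206)/9634 = (-218 - 214*17*206)/9634 = (-218 - 749428)*(1/9634) = -749646*1/9634 = -374823/4817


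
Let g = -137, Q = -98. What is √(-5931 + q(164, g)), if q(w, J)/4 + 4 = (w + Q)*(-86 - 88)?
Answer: 13*I*√307 ≈ 227.78*I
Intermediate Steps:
q(w, J) = 68192 - 696*w (q(w, J) = -16 + 4*((w - 98)*(-86 - 88)) = -16 + 4*((-98 + w)*(-174)) = -16 + 4*(17052 - 174*w) = -16 + (68208 - 696*w) = 68192 - 696*w)
√(-5931 + q(164, g)) = √(-5931 + (68192 - 696*164)) = √(-5931 + (68192 - 114144)) = √(-5931 - 45952) = √(-51883) = 13*I*√307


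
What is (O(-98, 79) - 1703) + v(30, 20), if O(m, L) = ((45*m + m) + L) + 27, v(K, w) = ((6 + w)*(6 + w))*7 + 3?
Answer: -1370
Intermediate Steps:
v(K, w) = 3 + 7*(6 + w)**2 (v(K, w) = (6 + w)**2*7 + 3 = 7*(6 + w)**2 + 3 = 3 + 7*(6 + w)**2)
O(m, L) = 27 + L + 46*m (O(m, L) = (46*m + L) + 27 = (L + 46*m) + 27 = 27 + L + 46*m)
(O(-98, 79) - 1703) + v(30, 20) = ((27 + 79 + 46*(-98)) - 1703) + (3 + 7*(6 + 20)**2) = ((27 + 79 - 4508) - 1703) + (3 + 7*26**2) = (-4402 - 1703) + (3 + 7*676) = -6105 + (3 + 4732) = -6105 + 4735 = -1370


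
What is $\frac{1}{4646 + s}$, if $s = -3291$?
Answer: $\frac{1}{1355} \approx 0.00073801$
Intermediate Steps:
$\frac{1}{4646 + s} = \frac{1}{4646 - 3291} = \frac{1}{1355}$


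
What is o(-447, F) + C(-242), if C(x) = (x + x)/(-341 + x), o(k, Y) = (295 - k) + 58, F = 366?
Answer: 42444/53 ≈ 800.83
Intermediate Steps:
o(k, Y) = 353 - k
C(x) = 2*x/(-341 + x) (C(x) = (2*x)/(-341 + x) = 2*x/(-341 + x))
o(-447, F) + C(-242) = (353 - 1*(-447)) + 2*(-242)/(-341 - 242) = (353 + 447) + 2*(-242)/(-583) = 800 + 2*(-242)*(-1/583) = 800 + 44/53 = 42444/53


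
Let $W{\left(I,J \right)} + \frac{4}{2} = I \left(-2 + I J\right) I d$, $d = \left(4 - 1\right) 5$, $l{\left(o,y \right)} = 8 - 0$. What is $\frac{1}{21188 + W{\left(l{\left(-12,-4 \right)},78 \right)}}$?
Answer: $\frac{1}{618306} \approx 1.6173 \cdot 10^{-6}$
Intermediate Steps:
$l{\left(o,y \right)} = 8$ ($l{\left(o,y \right)} = 8 + 0 = 8$)
$d = 15$ ($d = \left(4 - 1\right) 5 = 3 \cdot 5 = 15$)
$W{\left(I,J \right)} = -2 + 15 I^{2} \left(-2 + I J\right)$ ($W{\left(I,J \right)} = -2 + I \left(-2 + I J\right) I 15 = -2 + I I \left(-2 + I J\right) 15 = -2 + I^{2} \left(-2 + I J\right) 15 = -2 + 15 I^{2} \left(-2 + I J\right)$)
$\frac{1}{21188 + W{\left(l{\left(-12,-4 \right)},78 \right)}} = \frac{1}{21188 - \left(2 - 599040 + 1920\right)} = \frac{1}{21188 - \left(1922 - 599040\right)} = \frac{1}{21188 - -597118} = \frac{1}{21188 + 597118} = \frac{1}{618306}$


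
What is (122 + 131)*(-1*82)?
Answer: -20746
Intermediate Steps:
(122 + 131)*(-1*82) = 253*(-82) = -20746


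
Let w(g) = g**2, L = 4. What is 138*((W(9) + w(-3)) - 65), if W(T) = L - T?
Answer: -8418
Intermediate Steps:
W(T) = 4 - T
138*((W(9) + w(-3)) - 65) = 138*(((4 - 1*9) + (-3)**2) - 65) = 138*(((4 - 9) + 9) - 65) = 138*((-5 + 9) - 65) = 138*(4 - 65) = 138*(-61) = -8418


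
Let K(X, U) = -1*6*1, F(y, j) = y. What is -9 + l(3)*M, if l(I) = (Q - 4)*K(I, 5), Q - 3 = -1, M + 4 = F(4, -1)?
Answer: -9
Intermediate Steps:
M = 0 (M = -4 + 4 = 0)
Q = 2 (Q = 3 - 1 = 2)
K(X, U) = -6 (K(X, U) = -6*1 = -6)
l(I) = 12 (l(I) = (2 - 4)*(-6) = -2*(-6) = 12)
-9 + l(3)*M = -9 + 12*0 = -9 + 0 = -9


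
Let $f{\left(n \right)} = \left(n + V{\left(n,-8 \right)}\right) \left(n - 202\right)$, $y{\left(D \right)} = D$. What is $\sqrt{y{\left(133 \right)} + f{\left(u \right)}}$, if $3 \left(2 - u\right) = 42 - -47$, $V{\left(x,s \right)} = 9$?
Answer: $\frac{\sqrt{39781}}{3} \approx 66.484$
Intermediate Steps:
$u = - \frac{83}{3}$ ($u = 2 - \frac{42 - -47}{3} = 2 - \frac{42 + 47}{3} = 2 - \frac{89}{3} = - \frac{83}{3} \approx -27.667$)
$f{\left(n \right)} = \left(-202 + n\right) \left(9 + n\right)$ ($f{\left(n \right)} = \left(n + 9\right) \left(n - 202\right) = \left(9 + n\right) \left(-202 + n\right) = \left(-202 + n\right) \left(9 + n\right)$)
$\sqrt{y{\left(133 \right)} + f{\left(u \right)}} = \sqrt{133 - \left(- \frac{10565}{3} - \frac{6889}{9}\right)} = \sqrt{133 + \left(-1818 + \frac{6889}{9} + \frac{16019}{3}\right)} = \sqrt{133 + \frac{38584}{9}} = \sqrt{\frac{39781}{9}} = \frac{\sqrt{39781}}{3}$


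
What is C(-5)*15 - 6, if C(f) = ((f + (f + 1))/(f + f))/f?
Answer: -87/10 ≈ -8.7000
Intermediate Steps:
C(f) = (1 + 2*f)/(2*f**2) (C(f) = ((f + (1 + f))/((2*f)))/f = ((1 + 2*f)*(1/(2*f)))/f = ((1 + 2*f)/(2*f))/f = (1 + 2*f)/(2*f**2))
C(-5)*15 - 6 = ((1/2 - 5)/(-5)**2)*15 - 6 = ((1/25)*(-9/2))*15 - 6 = -9/50*15 - 6 = -27/10 - 6 = -87/10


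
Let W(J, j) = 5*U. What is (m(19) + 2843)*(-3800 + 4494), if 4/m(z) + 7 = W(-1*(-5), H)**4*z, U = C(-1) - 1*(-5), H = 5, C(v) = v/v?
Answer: 30365102571482/15389993 ≈ 1.9730e+6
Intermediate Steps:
C(v) = 1
U = 6 (U = 1 - 1*(-5) = 1 + 5 = 6)
W(J, j) = 30 (W(J, j) = 5*6 = 30)
m(z) = 4/(-7 + 810000*z) (m(z) = 4/(-7 + 30**4*z) = 4/(-7 + 810000*z))
(m(19) + 2843)*(-3800 + 4494) = (4/(-7 + 810000*19) + 2843)*(-3800 + 4494) = (4/(-7 + 15390000) + 2843)*694 = (4/15389993 + 2843)*694 = (43753750103/15389993)*694 = 30365102571482/15389993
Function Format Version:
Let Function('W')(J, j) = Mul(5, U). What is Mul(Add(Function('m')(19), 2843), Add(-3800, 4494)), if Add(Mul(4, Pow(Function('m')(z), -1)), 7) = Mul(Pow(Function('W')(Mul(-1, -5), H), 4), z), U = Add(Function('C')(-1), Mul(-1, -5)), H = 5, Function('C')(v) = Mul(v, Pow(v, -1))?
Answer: Rational(30365102571482, 15389993) ≈ 1.9730e+6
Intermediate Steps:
Function('C')(v) = 1
U = 6 (U = Add(1, Mul(-1, -5)) = Add(1, 5) = 6)
Function('W')(J, j) = 30 (Function('W')(J, j) = Mul(5, 6) = 30)
Function('m')(z) = Mul(4, Pow(Add(-7, Mul(810000, z)), -1)) (Function('m')(z) = Mul(4, Pow(Add(-7, Mul(Pow(30, 4), z)), -1)) = Mul(4, Pow(Add(-7, Mul(810000, z)), -1)))
Mul(Add(Function('m')(19), 2843), Add(-3800, 4494)) = Mul(Add(Mul(4, Pow(Add(-7, Mul(810000, 19)), -1)), 2843), Add(-3800, 4494)) = Mul(Add(Mul(4, Pow(Add(-7, 15390000), -1)), 2843), 694) = Mul(Add(Mul(4, Pow(15389993, -1)), 2843), 694) = Mul(Add(Mul(4, Rational(1, 15389993)), 2843), 694) = Mul(Add(Rational(4, 15389993), 2843), 694) = Mul(Rational(43753750103, 15389993), 694) = Rational(30365102571482, 15389993)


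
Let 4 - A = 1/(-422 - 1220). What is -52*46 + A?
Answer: -3921095/1642 ≈ -2388.0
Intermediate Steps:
A = 6569/1642 (A = 4 - 1/(-422 - 1220) = 4 - 1/(-1642) = 4 - 1*(-1/1642) = 4 + 1/1642 = 6569/1642 ≈ 4.0006)
-52*46 + A = -52*46 + 6569/1642 = -2392 + 6569/1642 = -3921095/1642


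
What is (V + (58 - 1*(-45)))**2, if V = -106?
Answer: 9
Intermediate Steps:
(V + (58 - 1*(-45)))**2 = (-106 + (58 - 1*(-45)))**2 = (-106 + (58 + 45))**2 = (-106 + 103)**2 = (-3)**2 = 9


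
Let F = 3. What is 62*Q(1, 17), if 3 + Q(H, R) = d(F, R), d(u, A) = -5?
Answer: -496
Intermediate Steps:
Q(H, R) = -8 (Q(H, R) = -3 - 5 = -8)
62*Q(1, 17) = 62*(-8) = -496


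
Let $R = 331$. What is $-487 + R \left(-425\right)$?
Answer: $-141162$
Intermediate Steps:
$-487 + R \left(-425\right) = -487 + 331 \left(-425\right) = -487 - 140675 = -141162$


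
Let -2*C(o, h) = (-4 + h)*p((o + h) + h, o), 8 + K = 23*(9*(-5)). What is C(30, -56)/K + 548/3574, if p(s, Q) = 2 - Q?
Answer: 255266/266263 ≈ 0.95870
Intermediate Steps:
K = -1043 (K = -8 + 23*(9*(-5)) = -8 + 23*(-45) = -8 - 1035 = -1043)
C(o, h) = -(-4 + h)*(2 - o)/2
C(30, -56)/K + 548/3574 = ((-4 - 56)*(-2 + 30)/2)/(-1043) + 548/3574 = ((1/2)*(-60)*28)*(-1/1043) + 548*(1/3574) = -840*(-1/1043) + 274/1787 = 120/149 + 274/1787 = 255266/266263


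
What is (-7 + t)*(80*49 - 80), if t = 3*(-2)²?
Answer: 19200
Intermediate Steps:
t = 12 (t = 3*4 = 12)
(-7 + t)*(80*49 - 80) = (-7 + 12)*(80*49 - 80) = 5*(3920 - 80) = 5*3840 = 19200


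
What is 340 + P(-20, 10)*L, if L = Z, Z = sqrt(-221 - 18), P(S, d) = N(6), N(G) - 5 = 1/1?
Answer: 340 + 6*I*sqrt(239) ≈ 340.0 + 92.758*I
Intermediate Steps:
N(G) = 6 (N(G) = 5 + 1/1 = 5 + 1 = 6)
P(S, d) = 6
Z = I*sqrt(239) (Z = sqrt(-239) = I*sqrt(239) ≈ 15.46*I)
L = I*sqrt(239) ≈ 15.46*I
340 + P(-20, 10)*L = 340 + 6*(I*sqrt(239)) = 340 + 6*I*sqrt(239)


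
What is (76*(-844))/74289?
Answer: -64144/74289 ≈ -0.86344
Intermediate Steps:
(76*(-844))/74289 = -64144*1/74289 = -64144/74289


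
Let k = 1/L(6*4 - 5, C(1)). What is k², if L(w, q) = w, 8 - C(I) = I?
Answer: 1/361 ≈ 0.0027701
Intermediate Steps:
C(I) = 8 - I
k = 1/19 (k = 1/(6*4 - 5) = 1/(24 - 5) = 1/19 ≈ 0.052632)
k² = (1/19)² = 1/361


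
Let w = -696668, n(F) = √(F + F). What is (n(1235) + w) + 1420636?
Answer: 723968 + √2470 ≈ 7.2402e+5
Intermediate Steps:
n(F) = √2*√F (n(F) = √(2*F) = √2*√F)
(n(1235) + w) + 1420636 = (√2*√1235 - 696668) + 1420636 = (√2470 - 696668) + 1420636 = (-696668 + √2470) + 1420636 = 723968 + √2470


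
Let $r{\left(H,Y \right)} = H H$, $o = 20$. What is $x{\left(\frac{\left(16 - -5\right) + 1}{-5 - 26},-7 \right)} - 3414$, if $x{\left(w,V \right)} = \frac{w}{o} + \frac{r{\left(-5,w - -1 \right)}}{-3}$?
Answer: $- \frac{3182803}{930} \approx -3422.4$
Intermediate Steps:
$r{\left(H,Y \right)} = H^{2}$
$x{\left(w,V \right)} = - \frac{25}{3} + \frac{w}{20}$ ($x{\left(w,V \right)} = \frac{w}{20} + \frac{\left(-5\right)^{2}}{-3} = w \frac{1}{20} + 25 \left(- \frac{1}{3}\right) = \frac{w}{20} - \frac{25}{3} = - \frac{25}{3} + \frac{w}{20}$)
$x{\left(\frac{\left(16 - -5\right) + 1}{-5 - 26},-7 \right)} - 3414 = \left(- \frac{25}{3} + \frac{\left(\left(16 - -5\right) + 1\right) \frac{1}{-5 - 26}}{20}\right) - 3414 = \left(- \frac{25}{3} + \frac{\left(\left(16 + 5\right) + 1\right) \frac{1}{-31}}{20}\right) - 3414 = \left(- \frac{25}{3} + \frac{\left(21 + 1\right) \left(- \frac{1}{31}\right)}{20}\right) - 3414 = \left(- \frac{25}{3} + \frac{22 \left(- \frac{1}{31}\right)}{20}\right) - 3414 = \left(- \frac{25}{3} + \frac{1}{20} \left(- \frac{22}{31}\right)\right) - 3414 = \left(- \frac{25}{3} - \frac{11}{310}\right) - 3414 = - \frac{7783}{930} - 3414 = - \frac{3182803}{930}$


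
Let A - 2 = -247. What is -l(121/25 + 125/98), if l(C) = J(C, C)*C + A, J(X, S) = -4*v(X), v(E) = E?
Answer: 592143414/1500625 ≈ 394.60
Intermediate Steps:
A = -245 (A = 2 - 247 = -245)
J(X, S) = -4*X
l(C) = -245 - 4*C² (l(C) = (-4*C)*C - 245 = -4*C² - 245 = -245 - 4*C²)
-l(121/25 + 125/98) = -(-245 - 4*(121/25 + 125/98)²) = -(-245 - 4*(14983/2450)²) = -(-245 - 4*224490289/6002500) = -(-245 - 224490289/1500625) = -1*(-592143414/1500625) = 592143414/1500625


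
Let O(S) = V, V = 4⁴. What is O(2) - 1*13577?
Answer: -13321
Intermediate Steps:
V = 256
O(S) = 256
O(2) - 1*13577 = 256 - 1*13577 = 256 - 13577 = -13321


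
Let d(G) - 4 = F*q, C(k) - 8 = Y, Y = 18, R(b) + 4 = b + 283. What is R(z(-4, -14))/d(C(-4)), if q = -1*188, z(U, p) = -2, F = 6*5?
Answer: -277/5636 ≈ -0.049148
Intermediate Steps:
F = 30
q = -188
R(b) = 279 + b (R(b) = -4 + (b + 283) = -4 + (283 + b) = 279 + b)
C(k) = 26 (C(k) = 8 + 18 = 26)
d(G) = -5636 (d(G) = 4 + 30*(-188) = 4 - 5640 = -5636)
R(z(-4, -14))/d(C(-4)) = (279 - 2)/(-5636) = 277*(-1/5636) = -277/5636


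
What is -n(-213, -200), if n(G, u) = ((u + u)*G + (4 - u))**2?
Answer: -7293843216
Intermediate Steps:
n(G, u) = (4 - u + 2*G*u)**2 (n(G, u) = ((2*u)*G + (4 - u))**2 = (2*G*u + (4 - u))**2 = (4 - u + 2*G*u)**2)
-n(-213, -200) = -(4 - 1*(-200) + 2*(-213)*(-200))**2 = -(4 + 200 + 85200)**2 = -1*85404**2 = -1*7293843216 = -7293843216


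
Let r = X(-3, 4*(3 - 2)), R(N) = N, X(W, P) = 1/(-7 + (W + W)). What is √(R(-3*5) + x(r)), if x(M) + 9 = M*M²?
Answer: I*√685477/169 ≈ 4.899*I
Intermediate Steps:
X(W, P) = 1/(-7 + 2*W)
r = -1/13 (r = 1/(-7 + 2*(-3)) = 1/(-7 - 6) = 1/(-13) = -1/13 ≈ -0.076923)
x(M) = -9 + M³ (x(M) = -9 + M*M² = -9 + M³)
√(R(-3*5) + x(r)) = √(-3*5 + (-9 + (-1/13)³)) = √(-15 + (-9 - 1/2197)) = √(-15 - 19774/2197) = √(-52729/2197) = I*√685477/169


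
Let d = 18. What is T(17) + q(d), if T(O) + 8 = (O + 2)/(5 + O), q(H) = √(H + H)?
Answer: -25/22 ≈ -1.1364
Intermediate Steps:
q(H) = √2*√H (q(H) = √(2*H) = √2*√H)
T(O) = -8 + (2 + O)/(5 + O) (T(O) = -8 + (O + 2)/(5 + O) = -8 + (2 + O)/(5 + O))
T(17) + q(d) = (-38 - 7*17)/(5 + 17) + √2*√18 = (-38 - 119)/22 + √2*(3*√2) = (1/22)*(-157) + 6 = -157/22 + 6 = -25/22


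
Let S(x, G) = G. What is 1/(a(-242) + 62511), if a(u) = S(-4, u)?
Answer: 1/62269 ≈ 1.6059e-5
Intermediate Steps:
a(u) = u
1/(a(-242) + 62511) = 1/(-242 + 62511) = 1/62269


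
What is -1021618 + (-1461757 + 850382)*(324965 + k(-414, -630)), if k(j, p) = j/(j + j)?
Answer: -397353608361/2 ≈ -1.9868e+11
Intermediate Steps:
k(j, p) = ½ (k(j, p) = j/((2*j)) = j*(1/(2*j)) = ½)
-1021618 + (-1461757 + 850382)*(324965 + k(-414, -630)) = -1021618 + (-1461757 + 850382)*(324965 + ½) = -1021618 - 611375*649931/2 = -1021618 - 397351565125/2 = -397353608361/2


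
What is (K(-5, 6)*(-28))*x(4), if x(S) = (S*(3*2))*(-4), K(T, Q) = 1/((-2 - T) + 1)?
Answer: 672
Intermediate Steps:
K(T, Q) = 1/(-1 - T)
x(S) = -24*S (x(S) = (S*6)*(-4) = (6*S)*(-4) = -24*S)
(K(-5, 6)*(-28))*x(4) = (-1/(1 - 5)*(-28))*(-24*4) = (-1/(-4)*(-28))*(-96) = (-1*(-¼)*(-28))*(-96) = ((¼)*(-28))*(-96) = -7*(-96) = 672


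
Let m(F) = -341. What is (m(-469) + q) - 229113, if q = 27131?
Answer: -202323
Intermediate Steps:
(m(-469) + q) - 229113 = (-341 + 27131) - 229113 = 26790 - 229113 = -202323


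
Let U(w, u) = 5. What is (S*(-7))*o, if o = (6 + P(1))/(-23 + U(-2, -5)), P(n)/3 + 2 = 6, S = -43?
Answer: -301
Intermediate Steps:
P(n) = 12 (P(n) = -6 + 3*6 = -6 + 18 = 12)
o = -1 (o = (6 + 12)/(-23 + 5) = 18/(-18) = 18*(-1/18) = -1)
(S*(-7))*o = -43*(-7)*(-1) = 301*(-1) = -301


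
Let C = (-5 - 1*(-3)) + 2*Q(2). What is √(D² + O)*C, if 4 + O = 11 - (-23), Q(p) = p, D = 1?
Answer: 2*√31 ≈ 11.136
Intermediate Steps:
C = 2 (C = (-5 - 1*(-3)) + 2*2 = (-5 + 3) + 4 = -2 + 4 = 2)
O = 30 (O = -4 + (11 - (-23)) = -4 + (11 - 1*(-23)) = -4 + (11 + 23) = -4 + 34 = 30)
√(D² + O)*C = √(1² + 30)*2 = √(1 + 30)*2 = √31*2 = 2*√31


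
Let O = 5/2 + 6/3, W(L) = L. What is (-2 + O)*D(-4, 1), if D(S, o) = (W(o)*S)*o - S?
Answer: 0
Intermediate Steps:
D(S, o) = -S + S*o**2 (D(S, o) = (o*S)*o - S = (S*o)*o - S = S*o**2 - S = -S + S*o**2)
O = 9/2 (O = 5*(1/2) + 6*(1/3) = 5/2 + 2 = 9/2 ≈ 4.5000)
(-2 + O)*D(-4, 1) = (-2 + 9/2)*(-4*(-1 + 1**2)) = 5*(-4*(-1 + 1))/2 = 5*(-4*0)/2 = (5/2)*0 = 0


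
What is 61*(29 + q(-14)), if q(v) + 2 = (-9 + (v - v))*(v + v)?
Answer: 17019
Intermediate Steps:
q(v) = -2 - 18*v (q(v) = -2 + (-9 + (v - v))*(v + v) = -2 + (-9 + 0)*(2*v) = -2 - 18*v)
61*(29 + q(-14)) = 61*(29 + (-2 - 18*(-14))) = 61*(29 + (-2 + 252)) = 61*(29 + 250) = 61*279 = 17019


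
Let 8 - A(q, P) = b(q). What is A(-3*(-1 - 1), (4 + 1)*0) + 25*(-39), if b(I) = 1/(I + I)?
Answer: -11605/12 ≈ -967.08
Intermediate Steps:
b(I) = 1/(2*I)
A(q, P) = 8 - 1/(2*q)
A(-3*(-1 - 1), (4 + 1)*0) + 25*(-39) = (8 - (-1/(3*(-1 - 1)))/2) + 25*(-39) = (8 - 1/(2*((-3*(-2))))) - 975 = (8 - ½/6) - 975 = (8 - ½*⅙) - 975 = (8 - 1/12) - 975 = 95/12 - 975 = -11605/12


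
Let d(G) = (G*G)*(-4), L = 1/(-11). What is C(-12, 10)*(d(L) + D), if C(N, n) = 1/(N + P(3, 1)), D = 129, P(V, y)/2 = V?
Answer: -15605/726 ≈ -21.494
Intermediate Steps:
P(V, y) = 2*V
L = -1/11 ≈ -0.090909
d(G) = -4*G² (d(G) = G²*(-4) = -4*G²)
C(N, n) = 1/(6 + N) (C(N, n) = 1/(N + 2*3) = 1/(N + 6) = 1/(6 + N))
C(-12, 10)*(d(L) + D) = (-4*(-1/11)² + 129)/(6 - 12) = (-4*1/121 + 129)/(-6) = -(-4/121 + 129)/6 = -⅙*15605/121 = -15605/726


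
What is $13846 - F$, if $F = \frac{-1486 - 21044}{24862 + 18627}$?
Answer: $\frac{602171224}{43489} \approx 13847.0$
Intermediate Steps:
$F = - \frac{22530}{43489} \approx -0.51806$
$13846 - F = 13846 - - \frac{22530}{43489} = 13846 + \frac{22530}{43489} = \frac{602171224}{43489}$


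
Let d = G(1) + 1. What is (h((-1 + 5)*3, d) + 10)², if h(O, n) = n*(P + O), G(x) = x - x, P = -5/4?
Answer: 6889/16 ≈ 430.56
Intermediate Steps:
P = -5/4 (P = -5*¼ = -5/4 ≈ -1.2500)
G(x) = 0
d = 1 (d = 0 + 1 = 1)
h(O, n) = n*(-5/4 + O)
(h((-1 + 5)*3, d) + 10)² = ((¼)*1*(-5 + 4*((-1 + 5)*3)) + 10)² = ((¼)*1*(-5 + 4*(4*3)) + 10)² = ((¼)*1*(-5 + 4*12) + 10)² = ((¼)*1*(-5 + 48) + 10)² = ((¼)*1*43 + 10)² = (43/4 + 10)² = (83/4)² = 6889/16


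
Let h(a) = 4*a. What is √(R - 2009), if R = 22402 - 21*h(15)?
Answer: 19*√53 ≈ 138.32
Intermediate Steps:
R = 21142 (R = 22402 - 84*15 = 22402 - 21*60 = 22402 - 1260 = 21142)
√(R - 2009) = √(21142 - 2009) = √19133 = 19*√53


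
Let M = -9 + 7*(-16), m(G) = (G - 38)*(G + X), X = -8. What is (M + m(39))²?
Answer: 8100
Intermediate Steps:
m(G) = (-38 + G)*(-8 + G) (m(G) = (G - 38)*(G - 8) = (-38 + G)*(-8 + G))
M = -121 (M = -9 - 112 = -121)
(M + m(39))² = (-121 + (304 + 39² - 46*39))² = (-121 + (304 + 1521 - 1794))² = (-121 + 31)² = (-90)² = 8100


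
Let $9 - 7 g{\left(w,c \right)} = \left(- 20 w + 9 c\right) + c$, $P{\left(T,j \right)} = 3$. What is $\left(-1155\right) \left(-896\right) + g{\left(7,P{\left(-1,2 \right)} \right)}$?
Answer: $1034897$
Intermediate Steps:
$g{\left(w,c \right)} = \frac{9}{7} - \frac{10 c}{7} + \frac{20 w}{7}$ ($g{\left(w,c \right)} = \frac{9}{7} - \frac{\left(- 20 w + 9 c\right) + c}{7} = \frac{9}{7} - \frac{- 20 w + 10 c}{7} = \frac{9}{7} - \left(- \frac{20 w}{7} + \frac{10 c}{7}\right) = \frac{9}{7} - \frac{10 c}{7} + \frac{20 w}{7}$)
$\left(-1155\right) \left(-896\right) + g{\left(7,P{\left(-1,2 \right)} \right)} = \left(-1155\right) \left(-896\right) + \left(\frac{9}{7} - \frac{30}{7} + \frac{20}{7} \cdot 7\right) = 1034880 + \left(\frac{9}{7} - \frac{30}{7} + 20\right) = 1034880 + 17 = 1034897$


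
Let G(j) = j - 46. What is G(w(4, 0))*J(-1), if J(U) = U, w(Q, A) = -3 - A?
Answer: 49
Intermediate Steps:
G(j) = -46 + j
G(w(4, 0))*J(-1) = (-46 + (-3 - 1*0))*(-1) = (-46 + (-3 + 0))*(-1) = (-46 - 3)*(-1) = -49*(-1) = 49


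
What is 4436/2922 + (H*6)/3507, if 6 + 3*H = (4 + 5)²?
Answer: 2665892/1707909 ≈ 1.5609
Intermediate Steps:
H = 25 (H = -2 + (4 + 5)²/3 = -2 + (⅓)*9² = -2 + (⅓)*81 = -2 + 27 = 25)
4436/2922 + (H*6)/3507 = 4436/2922 + (25*6)/3507 = 4436*(1/2922) + 150*(1/3507) = 2218/1461 + 50/1169 = 2665892/1707909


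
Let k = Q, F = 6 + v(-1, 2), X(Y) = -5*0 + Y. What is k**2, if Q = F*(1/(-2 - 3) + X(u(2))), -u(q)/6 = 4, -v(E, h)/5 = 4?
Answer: 2869636/25 ≈ 1.1479e+5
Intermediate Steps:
v(E, h) = -20 (v(E, h) = -5*4 = -20)
u(q) = -24 (u(q) = -6*4 = -24)
X(Y) = Y (X(Y) = 0 + Y = Y)
F = -14 (F = 6 - 20 = -14)
Q = 1694/5 (Q = -14*(1/(-2 - 3) - 24) = -14*(1/(-5) - 24) = -14*(-1/5 - 24) = -14*(-121/5) = 1694/5 ≈ 338.80)
k = 1694/5 ≈ 338.80
k**2 = (1694/5)**2 = 2869636/25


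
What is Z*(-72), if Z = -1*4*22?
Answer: 6336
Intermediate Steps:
Z = -88 (Z = -4*22 = -88)
Z*(-72) = -88*(-72) = 6336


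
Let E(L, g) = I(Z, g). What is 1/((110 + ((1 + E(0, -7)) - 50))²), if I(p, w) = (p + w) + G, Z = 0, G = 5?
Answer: 1/3481 ≈ 0.00028727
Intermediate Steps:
I(p, w) = 5 + p + w (I(p, w) = (p + w) + 5 = 5 + p + w)
E(L, g) = 5 + g (E(L, g) = 5 + 0 + g = 5 + g)
1/((110 + ((1 + E(0, -7)) - 50))²) = 1/((110 + ((1 + (5 - 7)) - 50))²) = 1/((110 + ((1 - 2) - 50))²) = 1/((110 + (-1 - 50))²) = 1/((110 - 51)²) = 1/(59²) = 1/3481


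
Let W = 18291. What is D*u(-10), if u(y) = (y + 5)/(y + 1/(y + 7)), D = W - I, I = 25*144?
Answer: 220365/31 ≈ 7108.5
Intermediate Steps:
I = 3600
D = 14691 (D = 18291 - 1*3600 = 18291 - 3600 = 14691)
u(y) = (5 + y)/(y + 1/(7 + y))
D*u(-10) = 14691*((35 + (-10)**2 + 12*(-10))/(1 + (-10)**2 + 7*(-10))) = 14691*((35 + 100 - 120)/(1 + 100 - 70)) = 14691*(15/31) = 220365/31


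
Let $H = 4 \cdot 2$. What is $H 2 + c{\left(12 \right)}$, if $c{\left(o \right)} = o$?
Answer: $28$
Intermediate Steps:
$H = 8$
$H 2 + c{\left(12 \right)} = 8 \cdot 2 + 12 = 16 + 12 = 28$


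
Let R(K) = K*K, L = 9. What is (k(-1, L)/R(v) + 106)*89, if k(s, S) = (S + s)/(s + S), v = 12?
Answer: 1358585/144 ≈ 9434.6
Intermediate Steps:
R(K) = K²
k(s, S) = 1 (k(s, S) = (S + s)/(S + s) = 1)
(k(-1, L)/R(v) + 106)*89 = (1/12² + 106)*89 = (1/144 + 106)*89 = (15265/144)*89 = 1358585/144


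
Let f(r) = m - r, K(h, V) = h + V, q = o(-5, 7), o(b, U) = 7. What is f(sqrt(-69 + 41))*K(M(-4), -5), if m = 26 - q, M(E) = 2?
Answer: -57 + 6*I*sqrt(7) ≈ -57.0 + 15.875*I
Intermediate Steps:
q = 7
K(h, V) = V + h
m = 19 (m = 26 - 1*7 = 26 - 7 = 19)
f(r) = 19 - r
f(sqrt(-69 + 41))*K(M(-4), -5) = (19 - sqrt(-69 + 41))*(-5 + 2) = (19 - sqrt(-28))*(-3) = (19 - 2*I*sqrt(7))*(-3) = -57 + 6*I*sqrt(7)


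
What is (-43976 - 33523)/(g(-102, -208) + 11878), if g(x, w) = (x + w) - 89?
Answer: -77499/11479 ≈ -6.7514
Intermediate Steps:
g(x, w) = -89 + w + x (g(x, w) = (w + x) - 89 = -89 + w + x)
(-43976 - 33523)/(g(-102, -208) + 11878) = (-43976 - 33523)/((-89 - 208 - 102) + 11878) = -77499/(-399 + 11878) = -77499/11479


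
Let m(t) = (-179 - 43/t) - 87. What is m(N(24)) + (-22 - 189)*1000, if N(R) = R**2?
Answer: -121689259/576 ≈ -2.1127e+5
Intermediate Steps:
m(t) = -266 - 43/t
m(N(24)) + (-22 - 189)*1000 = (-266 - 43/(24**2)) + (-22 - 189)*1000 = (-266 - 43/576) - 211*1000 = (-266 - 43*1/576) - 211000 = (-266 - 43/576) - 211000 = -153259/576 - 211000 = -121689259/576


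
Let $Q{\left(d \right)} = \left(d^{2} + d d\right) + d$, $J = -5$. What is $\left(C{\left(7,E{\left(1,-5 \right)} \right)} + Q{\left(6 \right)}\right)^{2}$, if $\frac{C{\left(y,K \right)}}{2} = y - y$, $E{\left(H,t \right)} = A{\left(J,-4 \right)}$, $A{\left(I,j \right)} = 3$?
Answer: $6084$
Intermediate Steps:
$E{\left(H,t \right)} = 3$
$Q{\left(d \right)} = d + 2 d^{2}$ ($Q{\left(d \right)} = \left(d^{2} + d^{2}\right) + d = 2 d^{2} + d = d + 2 d^{2}$)
$C{\left(y,K \right)} = 0$ ($C{\left(y,K \right)} = 2 \left(y - y\right) = 2 \cdot 0 = 0$)
$\left(C{\left(7,E{\left(1,-5 \right)} \right)} + Q{\left(6 \right)}\right)^{2} = \left(0 + 6 \left(1 + 2 \cdot 6\right)\right)^{2} = \left(0 + 6 \left(1 + 12\right)\right)^{2} = \left(0 + 6 \cdot 13\right)^{2} = \left(0 + 78\right)^{2} = 78^{2} = 6084$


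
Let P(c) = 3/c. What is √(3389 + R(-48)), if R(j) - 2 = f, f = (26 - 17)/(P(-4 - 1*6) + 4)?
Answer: √4645609/37 ≈ 58.253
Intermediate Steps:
f = 90/37 (f = (26 - 17)/(3/(-4 - 1*6) + 4) = 9/(3/(-4 - 6) + 4) = 9/(3/(-10) + 4) = 9/(3*(-⅒) + 4) = 9/(-3/10 + 4) = 9/(37/10) = 9*(10/37) = 90/37 ≈ 2.4324)
R(j) = 164/37 (R(j) = 2 + 90/37 = 164/37)
√(3389 + R(-48)) = √(3389 + 164/37) = √(125557/37) = √4645609/37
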